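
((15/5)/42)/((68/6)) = 3/476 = 0.01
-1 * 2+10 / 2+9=12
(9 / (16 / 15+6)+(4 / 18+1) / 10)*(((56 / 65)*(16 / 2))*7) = 10439744 / 155025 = 67.34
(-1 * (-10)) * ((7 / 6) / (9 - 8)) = 35 / 3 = 11.67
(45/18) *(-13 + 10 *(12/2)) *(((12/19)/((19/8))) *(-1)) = -31.25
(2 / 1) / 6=1 / 3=0.33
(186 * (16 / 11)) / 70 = 1488 / 385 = 3.86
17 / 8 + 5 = 57 / 8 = 7.12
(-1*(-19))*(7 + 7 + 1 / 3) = 817 / 3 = 272.33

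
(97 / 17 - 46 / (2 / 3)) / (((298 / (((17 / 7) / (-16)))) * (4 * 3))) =269 / 100128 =0.00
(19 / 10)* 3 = 57 / 10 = 5.70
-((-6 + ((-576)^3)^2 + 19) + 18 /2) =-36520347436056598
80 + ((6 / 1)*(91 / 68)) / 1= 2993 / 34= 88.03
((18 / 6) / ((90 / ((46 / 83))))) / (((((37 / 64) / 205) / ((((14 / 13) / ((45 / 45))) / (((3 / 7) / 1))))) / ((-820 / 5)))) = -969977344 / 359307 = -2699.58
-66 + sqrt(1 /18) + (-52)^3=-140674 + sqrt(2) /6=-140673.76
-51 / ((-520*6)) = 0.02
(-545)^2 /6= 49504.17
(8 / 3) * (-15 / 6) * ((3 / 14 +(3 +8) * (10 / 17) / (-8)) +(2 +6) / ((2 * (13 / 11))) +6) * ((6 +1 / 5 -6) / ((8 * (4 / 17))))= -18131 / 2912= -6.23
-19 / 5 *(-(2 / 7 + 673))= 89547 / 35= 2558.49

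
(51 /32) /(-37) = -51 /1184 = -0.04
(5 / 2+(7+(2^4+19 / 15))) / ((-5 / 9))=-2409 / 50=-48.18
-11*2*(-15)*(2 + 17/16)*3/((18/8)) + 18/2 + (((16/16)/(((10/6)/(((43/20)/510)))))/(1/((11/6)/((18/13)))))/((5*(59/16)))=22959613387/16925625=1356.50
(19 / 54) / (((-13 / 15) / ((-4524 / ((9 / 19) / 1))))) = 104690 / 27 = 3877.41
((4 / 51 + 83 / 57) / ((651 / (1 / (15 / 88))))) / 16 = 16357 / 18924570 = 0.00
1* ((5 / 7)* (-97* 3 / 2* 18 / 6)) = -4365 / 14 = -311.79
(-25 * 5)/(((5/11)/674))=-185350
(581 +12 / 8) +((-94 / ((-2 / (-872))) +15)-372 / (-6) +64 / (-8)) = -80665 / 2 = -40332.50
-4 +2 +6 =4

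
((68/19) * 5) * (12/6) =35.79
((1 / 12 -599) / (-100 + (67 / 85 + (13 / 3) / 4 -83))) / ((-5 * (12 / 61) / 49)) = -164.72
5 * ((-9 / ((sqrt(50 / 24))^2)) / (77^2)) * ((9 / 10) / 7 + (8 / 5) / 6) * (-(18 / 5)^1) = 26892 / 5187875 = 0.01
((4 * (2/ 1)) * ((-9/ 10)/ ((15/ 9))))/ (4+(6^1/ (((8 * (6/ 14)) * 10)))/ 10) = -1728/ 1607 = -1.08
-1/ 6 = -0.17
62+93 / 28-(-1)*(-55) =289 / 28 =10.32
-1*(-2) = 2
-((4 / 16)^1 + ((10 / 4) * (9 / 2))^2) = -2029 / 16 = -126.81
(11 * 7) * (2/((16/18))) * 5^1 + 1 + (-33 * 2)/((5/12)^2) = 48709/100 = 487.09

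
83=83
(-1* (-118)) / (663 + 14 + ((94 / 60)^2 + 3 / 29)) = 3079800 / 17736461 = 0.17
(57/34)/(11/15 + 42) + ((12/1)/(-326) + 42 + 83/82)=3132524419/72824651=43.01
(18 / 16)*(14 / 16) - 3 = -129 / 64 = -2.02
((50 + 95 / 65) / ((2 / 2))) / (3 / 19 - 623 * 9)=-4237 / 461630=-0.01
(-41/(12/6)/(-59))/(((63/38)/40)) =31160/3717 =8.38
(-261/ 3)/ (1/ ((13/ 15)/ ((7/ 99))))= -37323/ 35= -1066.37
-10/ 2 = -5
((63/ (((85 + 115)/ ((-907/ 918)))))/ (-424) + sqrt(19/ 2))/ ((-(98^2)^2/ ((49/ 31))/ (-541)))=490687/ 72105418291200 + 541*sqrt(38)/ 116707808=0.00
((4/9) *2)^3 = 0.70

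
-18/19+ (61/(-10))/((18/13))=-18307/3420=-5.35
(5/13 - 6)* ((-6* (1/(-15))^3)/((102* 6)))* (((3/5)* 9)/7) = -73/5801250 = -0.00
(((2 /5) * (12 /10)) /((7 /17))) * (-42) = -1224 /25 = -48.96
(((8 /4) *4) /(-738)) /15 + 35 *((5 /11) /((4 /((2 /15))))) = 0.53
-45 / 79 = -0.57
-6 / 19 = -0.32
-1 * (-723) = 723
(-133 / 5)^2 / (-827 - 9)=-931 / 1100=-0.85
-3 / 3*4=-4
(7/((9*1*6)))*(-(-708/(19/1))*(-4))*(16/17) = -52864/2907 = -18.19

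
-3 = -3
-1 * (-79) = 79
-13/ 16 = -0.81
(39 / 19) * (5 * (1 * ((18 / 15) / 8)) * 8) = 234 / 19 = 12.32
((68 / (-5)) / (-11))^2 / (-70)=-2312 / 105875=-0.02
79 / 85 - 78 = -6551 / 85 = -77.07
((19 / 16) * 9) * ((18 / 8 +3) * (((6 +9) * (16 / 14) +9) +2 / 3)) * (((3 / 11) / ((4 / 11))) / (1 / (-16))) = -288819 / 16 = -18051.19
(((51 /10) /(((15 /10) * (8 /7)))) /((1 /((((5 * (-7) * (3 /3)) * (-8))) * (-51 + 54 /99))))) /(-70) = 13209 /22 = 600.41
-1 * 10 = -10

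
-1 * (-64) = 64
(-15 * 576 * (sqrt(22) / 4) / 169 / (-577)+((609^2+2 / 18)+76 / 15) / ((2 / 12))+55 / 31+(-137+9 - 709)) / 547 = 2160 * sqrt(22) / 53339611+1034384056 / 254355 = 4066.69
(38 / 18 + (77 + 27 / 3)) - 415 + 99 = -227.89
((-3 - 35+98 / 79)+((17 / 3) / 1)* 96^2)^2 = 16997413875264 / 6241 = 2723508071.67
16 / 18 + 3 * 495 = 13373 / 9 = 1485.89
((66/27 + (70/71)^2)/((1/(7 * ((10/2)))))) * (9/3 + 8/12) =59675770/136107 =438.45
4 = 4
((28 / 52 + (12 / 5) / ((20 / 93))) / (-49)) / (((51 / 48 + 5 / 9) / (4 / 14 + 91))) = -349844832 / 25973675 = -13.47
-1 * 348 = -348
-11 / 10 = -1.10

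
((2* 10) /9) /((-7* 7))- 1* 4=-4.05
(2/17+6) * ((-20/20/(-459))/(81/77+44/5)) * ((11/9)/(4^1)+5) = 0.01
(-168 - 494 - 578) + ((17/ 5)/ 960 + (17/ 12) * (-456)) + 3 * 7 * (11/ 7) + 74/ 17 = -150849311/ 81600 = -1848.64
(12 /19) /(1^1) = 12 /19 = 0.63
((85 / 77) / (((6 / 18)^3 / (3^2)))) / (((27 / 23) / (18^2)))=5700780 / 77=74036.10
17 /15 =1.13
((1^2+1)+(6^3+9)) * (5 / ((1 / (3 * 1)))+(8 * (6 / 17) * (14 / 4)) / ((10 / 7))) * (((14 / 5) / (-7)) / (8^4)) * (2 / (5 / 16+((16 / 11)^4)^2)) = -30217528377927 / 632774191678400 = -0.05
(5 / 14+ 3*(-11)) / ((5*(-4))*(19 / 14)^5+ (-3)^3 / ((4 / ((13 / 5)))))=0.30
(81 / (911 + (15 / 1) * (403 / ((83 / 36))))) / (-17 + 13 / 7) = -47061 / 31082698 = -0.00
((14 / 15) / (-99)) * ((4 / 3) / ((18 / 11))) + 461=460.99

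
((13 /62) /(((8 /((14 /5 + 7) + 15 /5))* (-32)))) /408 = -0.00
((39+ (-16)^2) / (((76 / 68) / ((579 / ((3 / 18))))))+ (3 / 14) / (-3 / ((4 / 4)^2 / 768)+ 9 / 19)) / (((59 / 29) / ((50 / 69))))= 2579837302056775 / 7899111927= 326598.40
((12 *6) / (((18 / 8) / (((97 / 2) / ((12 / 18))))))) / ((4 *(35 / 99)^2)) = 4656.48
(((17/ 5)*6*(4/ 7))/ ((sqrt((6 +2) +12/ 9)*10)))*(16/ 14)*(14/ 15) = 544*sqrt(21)/ 6125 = 0.41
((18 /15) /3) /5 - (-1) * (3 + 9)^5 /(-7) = -6220786 /175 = -35547.35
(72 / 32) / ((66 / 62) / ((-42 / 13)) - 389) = -0.01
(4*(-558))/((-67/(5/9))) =1240/67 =18.51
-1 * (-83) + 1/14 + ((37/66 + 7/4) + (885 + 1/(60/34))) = 1495261/1540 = 970.95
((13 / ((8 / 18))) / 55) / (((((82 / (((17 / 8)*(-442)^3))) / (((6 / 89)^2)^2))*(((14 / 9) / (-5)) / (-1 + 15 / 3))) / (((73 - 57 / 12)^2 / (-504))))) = -2645000978962329 / 905496022112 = -2921.05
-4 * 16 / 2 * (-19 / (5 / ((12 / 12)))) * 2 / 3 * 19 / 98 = 11552 / 735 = 15.72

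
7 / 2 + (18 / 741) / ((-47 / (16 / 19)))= 1543805 / 441142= 3.50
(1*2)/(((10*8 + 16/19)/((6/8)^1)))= 19/1024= 0.02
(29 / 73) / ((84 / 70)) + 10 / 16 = 1675 / 1752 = 0.96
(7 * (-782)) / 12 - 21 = -2863 / 6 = -477.17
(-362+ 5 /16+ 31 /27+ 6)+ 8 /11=-1681315 /4752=-353.81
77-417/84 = 2017/28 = 72.04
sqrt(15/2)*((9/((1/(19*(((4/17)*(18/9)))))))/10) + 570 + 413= 342*sqrt(30)/85 + 983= 1005.04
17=17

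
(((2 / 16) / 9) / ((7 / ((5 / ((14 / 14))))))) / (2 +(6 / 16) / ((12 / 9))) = 20 / 4599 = 0.00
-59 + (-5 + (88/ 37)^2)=-79872/ 1369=-58.34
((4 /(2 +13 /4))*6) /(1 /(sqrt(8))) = 12.93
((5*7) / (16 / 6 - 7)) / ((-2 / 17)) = 68.65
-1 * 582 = -582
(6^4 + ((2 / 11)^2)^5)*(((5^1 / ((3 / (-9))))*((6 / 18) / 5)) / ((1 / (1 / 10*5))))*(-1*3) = 50422353425880 / 25937424601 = 1944.00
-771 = -771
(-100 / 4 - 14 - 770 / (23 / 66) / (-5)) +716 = 25735 / 23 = 1118.91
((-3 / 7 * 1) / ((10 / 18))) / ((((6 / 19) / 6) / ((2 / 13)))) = -1026 / 455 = -2.25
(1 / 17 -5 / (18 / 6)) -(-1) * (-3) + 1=-184 / 51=-3.61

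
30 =30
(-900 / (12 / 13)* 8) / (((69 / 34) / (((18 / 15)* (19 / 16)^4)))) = -432014115 / 47104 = -9171.50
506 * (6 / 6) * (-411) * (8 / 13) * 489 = -813562992 / 13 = -62581768.62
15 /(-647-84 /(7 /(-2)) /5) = -75 /3211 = -0.02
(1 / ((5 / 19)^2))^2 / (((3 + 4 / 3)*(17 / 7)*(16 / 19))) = 51998079 / 2210000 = 23.53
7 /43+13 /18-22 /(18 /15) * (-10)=142585 /774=184.22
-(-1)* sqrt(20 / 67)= 0.55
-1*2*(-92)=184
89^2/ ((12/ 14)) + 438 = 58075/ 6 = 9679.17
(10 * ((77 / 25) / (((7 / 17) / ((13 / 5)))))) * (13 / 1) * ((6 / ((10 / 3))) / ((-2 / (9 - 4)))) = -284427 / 25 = -11377.08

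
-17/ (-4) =17/ 4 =4.25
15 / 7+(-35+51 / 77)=-2479 / 77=-32.19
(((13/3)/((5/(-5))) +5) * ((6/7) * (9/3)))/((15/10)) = 8/7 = 1.14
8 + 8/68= 138/17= 8.12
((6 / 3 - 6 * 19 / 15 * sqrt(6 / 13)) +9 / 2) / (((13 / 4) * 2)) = 1 - 76 * sqrt(78) / 845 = 0.21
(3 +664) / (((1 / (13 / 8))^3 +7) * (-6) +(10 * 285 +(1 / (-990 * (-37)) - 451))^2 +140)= 1966209219503100 / 16965696346401561877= 0.00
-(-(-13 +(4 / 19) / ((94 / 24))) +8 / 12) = -36469 / 2679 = -13.61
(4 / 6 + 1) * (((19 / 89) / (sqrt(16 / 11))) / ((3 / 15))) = 475 * sqrt(11) / 1068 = 1.48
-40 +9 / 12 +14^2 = 627 / 4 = 156.75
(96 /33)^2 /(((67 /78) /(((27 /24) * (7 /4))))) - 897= -877.60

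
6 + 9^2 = 87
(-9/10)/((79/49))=-441/790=-0.56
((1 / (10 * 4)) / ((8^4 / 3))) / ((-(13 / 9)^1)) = -27 / 2129920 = -0.00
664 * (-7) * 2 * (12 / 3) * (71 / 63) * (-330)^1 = 41486720 / 3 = 13828906.67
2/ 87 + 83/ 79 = 7379/ 6873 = 1.07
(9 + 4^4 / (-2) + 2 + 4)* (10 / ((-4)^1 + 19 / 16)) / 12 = 904 / 27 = 33.48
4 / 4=1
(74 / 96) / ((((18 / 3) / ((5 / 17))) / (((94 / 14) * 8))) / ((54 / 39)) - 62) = -235 / 18818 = -0.01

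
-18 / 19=-0.95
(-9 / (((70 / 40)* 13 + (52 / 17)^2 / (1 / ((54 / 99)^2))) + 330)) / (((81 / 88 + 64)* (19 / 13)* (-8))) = 180020412 / 5398111237345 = 0.00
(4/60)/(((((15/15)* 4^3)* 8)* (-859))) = -1/6597120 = -0.00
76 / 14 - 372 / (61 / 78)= -200794 / 427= -470.24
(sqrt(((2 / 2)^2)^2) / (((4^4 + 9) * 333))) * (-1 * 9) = -1 / 9805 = -0.00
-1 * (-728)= 728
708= 708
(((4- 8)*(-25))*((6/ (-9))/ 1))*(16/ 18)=-1600/ 27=-59.26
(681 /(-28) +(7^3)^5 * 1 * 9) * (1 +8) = 384552482305164.11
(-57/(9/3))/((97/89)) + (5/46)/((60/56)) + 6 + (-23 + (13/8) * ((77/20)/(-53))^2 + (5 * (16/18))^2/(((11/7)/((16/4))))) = 285132719237617/17868125404800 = 15.96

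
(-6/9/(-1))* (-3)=-2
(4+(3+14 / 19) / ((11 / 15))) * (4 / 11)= 7604 / 2299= 3.31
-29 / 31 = -0.94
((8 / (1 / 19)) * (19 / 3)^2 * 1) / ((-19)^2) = 152 / 9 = 16.89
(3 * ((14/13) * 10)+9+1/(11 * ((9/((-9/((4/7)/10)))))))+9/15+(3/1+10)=76243/1430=53.32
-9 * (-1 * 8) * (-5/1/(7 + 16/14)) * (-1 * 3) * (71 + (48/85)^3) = 22031587368/2333675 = 9440.73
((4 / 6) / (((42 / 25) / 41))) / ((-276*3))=-1025 / 52164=-0.02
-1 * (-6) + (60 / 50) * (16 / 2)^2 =414 / 5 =82.80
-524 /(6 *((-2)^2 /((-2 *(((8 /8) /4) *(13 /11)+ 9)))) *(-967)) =-53579 /127644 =-0.42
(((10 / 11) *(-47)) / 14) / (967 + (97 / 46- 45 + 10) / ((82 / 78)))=-88642 / 27177227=-0.00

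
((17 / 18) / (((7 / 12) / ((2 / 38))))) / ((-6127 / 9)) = -102 / 814891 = -0.00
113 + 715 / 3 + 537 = 2665 / 3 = 888.33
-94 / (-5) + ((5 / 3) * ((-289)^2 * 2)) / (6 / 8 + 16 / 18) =50118146 / 295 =169892.02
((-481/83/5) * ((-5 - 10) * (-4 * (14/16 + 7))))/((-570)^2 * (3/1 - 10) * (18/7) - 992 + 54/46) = 2090907/22332210574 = 0.00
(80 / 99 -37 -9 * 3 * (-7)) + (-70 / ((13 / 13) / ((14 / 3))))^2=10579528 / 99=106863.92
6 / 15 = 2 / 5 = 0.40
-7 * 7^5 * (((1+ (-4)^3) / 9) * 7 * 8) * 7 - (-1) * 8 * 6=322828904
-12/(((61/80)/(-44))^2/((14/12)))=-173465600/3721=-46618.01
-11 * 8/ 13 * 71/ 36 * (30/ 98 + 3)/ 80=-7029/ 12740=-0.55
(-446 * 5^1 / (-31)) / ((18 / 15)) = 5575 / 93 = 59.95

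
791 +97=888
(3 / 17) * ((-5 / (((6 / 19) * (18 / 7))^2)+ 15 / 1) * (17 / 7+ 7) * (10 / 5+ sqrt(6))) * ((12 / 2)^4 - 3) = 410167615 / 12852+ 410167615 * sqrt(6) / 25704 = 71002.05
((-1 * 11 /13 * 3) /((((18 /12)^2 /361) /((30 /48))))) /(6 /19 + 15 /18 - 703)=377245 /1040143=0.36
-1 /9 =-0.11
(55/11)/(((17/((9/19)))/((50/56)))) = 1125/9044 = 0.12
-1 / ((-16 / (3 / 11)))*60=45 / 44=1.02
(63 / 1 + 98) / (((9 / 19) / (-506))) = -171983.78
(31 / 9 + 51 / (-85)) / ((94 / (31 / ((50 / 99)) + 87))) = 79136 / 17625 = 4.49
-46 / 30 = -23 / 15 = -1.53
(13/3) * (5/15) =13/9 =1.44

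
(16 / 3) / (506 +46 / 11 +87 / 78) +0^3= 4576 / 438693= 0.01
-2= -2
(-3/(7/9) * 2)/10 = -27/35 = -0.77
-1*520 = -520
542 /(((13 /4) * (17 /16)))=34688 /221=156.96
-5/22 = -0.23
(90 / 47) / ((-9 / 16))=-160 / 47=-3.40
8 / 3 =2.67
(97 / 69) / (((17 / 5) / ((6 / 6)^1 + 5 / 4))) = 1455 / 1564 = 0.93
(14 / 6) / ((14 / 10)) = 5 / 3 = 1.67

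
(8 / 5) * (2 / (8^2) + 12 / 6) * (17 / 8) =221 / 32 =6.91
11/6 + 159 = 965/6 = 160.83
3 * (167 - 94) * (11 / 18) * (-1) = -803 / 6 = -133.83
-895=-895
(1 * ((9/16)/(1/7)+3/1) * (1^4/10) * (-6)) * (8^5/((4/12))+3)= -32736231/80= -409202.89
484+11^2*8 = 1452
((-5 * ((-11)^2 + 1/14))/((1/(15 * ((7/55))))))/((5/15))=-76275/22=-3467.05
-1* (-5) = 5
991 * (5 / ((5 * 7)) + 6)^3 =229712.64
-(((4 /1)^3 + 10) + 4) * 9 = -702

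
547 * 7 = 3829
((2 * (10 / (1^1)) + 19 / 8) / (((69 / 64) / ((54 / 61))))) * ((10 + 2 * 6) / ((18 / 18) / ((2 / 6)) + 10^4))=567072 / 14034209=0.04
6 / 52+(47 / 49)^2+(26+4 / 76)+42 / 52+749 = 460735689 / 593047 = 776.90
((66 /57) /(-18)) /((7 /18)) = -22 /133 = -0.17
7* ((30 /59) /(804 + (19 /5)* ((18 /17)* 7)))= 2975 /695551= 0.00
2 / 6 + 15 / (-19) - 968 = -55202 / 57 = -968.46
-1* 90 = -90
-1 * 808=-808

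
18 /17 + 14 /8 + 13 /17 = 243 /68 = 3.57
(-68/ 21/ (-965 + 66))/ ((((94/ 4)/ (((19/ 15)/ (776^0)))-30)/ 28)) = -10336/ 1173195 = -0.01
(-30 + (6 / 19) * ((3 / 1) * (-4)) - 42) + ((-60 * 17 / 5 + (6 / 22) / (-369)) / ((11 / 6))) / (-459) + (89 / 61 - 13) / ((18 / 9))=-214609816138 / 2639157741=-81.32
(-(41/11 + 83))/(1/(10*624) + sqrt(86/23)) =136918080/36834969347-37146470400*sqrt(1978)/36834969347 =-44.85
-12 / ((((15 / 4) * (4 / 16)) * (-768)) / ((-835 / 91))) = -167 / 1092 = -0.15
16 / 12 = 4 / 3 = 1.33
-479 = -479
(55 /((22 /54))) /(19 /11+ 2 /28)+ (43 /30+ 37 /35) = 4510771 /58170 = 77.54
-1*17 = -17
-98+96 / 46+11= -1953 / 23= -84.91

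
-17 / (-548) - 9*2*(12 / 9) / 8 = -1627 / 548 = -2.97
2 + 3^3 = 29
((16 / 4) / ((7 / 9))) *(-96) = -3456 / 7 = -493.71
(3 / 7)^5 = 243 / 16807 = 0.01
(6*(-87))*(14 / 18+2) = -1450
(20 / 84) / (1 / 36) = 60 / 7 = 8.57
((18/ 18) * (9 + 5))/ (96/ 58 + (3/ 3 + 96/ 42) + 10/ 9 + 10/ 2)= 12789/ 10096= 1.27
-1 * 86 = -86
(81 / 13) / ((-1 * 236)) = -81 / 3068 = -0.03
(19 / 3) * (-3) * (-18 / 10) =171 / 5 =34.20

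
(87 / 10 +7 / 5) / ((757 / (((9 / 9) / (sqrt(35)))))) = 101 * sqrt(35) / 264950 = 0.00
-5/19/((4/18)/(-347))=15615/38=410.92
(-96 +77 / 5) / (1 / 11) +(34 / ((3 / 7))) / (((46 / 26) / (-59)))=-1218607 / 345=-3532.19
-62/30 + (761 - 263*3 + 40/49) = -21499/735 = -29.25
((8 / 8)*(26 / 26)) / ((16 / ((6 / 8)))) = 3 / 64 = 0.05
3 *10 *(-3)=-90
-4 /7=-0.57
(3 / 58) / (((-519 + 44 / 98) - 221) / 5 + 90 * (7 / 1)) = 735 / 6850496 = 0.00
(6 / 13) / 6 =1 / 13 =0.08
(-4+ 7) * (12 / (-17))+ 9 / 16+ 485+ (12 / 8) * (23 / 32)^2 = 16858595 / 34816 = 484.22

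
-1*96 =-96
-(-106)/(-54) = -53/27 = -1.96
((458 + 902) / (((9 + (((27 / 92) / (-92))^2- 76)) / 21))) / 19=-2046018293760 / 91196809957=-22.44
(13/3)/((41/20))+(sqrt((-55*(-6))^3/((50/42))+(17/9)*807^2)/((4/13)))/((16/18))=260/123+117*sqrt(31417217)/32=20495.78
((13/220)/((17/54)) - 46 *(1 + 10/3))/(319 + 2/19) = -21226933/34013430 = -0.62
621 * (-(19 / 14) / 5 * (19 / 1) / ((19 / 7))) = -11799 / 10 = -1179.90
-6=-6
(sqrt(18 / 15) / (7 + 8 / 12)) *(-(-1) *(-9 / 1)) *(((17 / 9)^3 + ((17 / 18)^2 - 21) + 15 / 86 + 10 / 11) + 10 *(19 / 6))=-26732311 *sqrt(30) / 5874660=-24.92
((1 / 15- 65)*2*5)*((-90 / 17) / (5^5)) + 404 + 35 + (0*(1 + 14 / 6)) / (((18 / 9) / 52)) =4676063 / 10625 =440.10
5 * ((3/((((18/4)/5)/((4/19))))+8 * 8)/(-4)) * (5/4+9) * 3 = -94505/38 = -2486.97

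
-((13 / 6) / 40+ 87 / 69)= -1.32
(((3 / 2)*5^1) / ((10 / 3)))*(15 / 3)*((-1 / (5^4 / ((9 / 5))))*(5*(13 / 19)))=-1053 / 9500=-0.11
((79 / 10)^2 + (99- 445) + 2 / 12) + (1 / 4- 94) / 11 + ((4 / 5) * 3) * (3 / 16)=-961937 / 3300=-291.50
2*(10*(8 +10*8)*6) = 10560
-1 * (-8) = 8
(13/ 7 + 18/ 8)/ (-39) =-115/ 1092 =-0.11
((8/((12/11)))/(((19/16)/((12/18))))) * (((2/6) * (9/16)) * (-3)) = -44/19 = -2.32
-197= -197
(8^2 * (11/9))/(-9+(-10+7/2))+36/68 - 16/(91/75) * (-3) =15125125/431613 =35.04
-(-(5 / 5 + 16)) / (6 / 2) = 17 / 3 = 5.67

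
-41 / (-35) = 41 / 35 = 1.17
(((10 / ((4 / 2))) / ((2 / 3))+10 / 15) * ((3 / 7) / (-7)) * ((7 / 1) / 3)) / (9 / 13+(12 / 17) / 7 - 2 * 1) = 10829 / 11202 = 0.97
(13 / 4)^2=169 / 16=10.56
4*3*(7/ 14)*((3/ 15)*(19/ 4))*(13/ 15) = 247/ 50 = 4.94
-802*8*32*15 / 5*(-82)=50506752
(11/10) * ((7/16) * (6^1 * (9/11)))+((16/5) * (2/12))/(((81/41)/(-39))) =-10583/1296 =-8.17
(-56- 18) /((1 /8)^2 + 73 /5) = -23680 /4677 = -5.06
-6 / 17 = -0.35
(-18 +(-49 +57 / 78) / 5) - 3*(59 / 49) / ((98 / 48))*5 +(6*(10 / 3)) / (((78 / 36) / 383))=218421361 / 62426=3498.88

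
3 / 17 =0.18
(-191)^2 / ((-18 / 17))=-620177 / 18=-34454.28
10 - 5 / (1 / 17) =-75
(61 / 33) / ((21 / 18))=122 / 77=1.58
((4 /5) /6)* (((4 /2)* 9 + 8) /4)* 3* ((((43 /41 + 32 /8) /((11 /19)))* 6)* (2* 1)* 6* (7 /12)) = 2147418 /2255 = 952.29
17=17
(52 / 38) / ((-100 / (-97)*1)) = 1261 / 950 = 1.33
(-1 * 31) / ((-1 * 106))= 31 / 106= 0.29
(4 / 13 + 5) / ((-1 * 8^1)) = -69 / 104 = -0.66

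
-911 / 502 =-1.81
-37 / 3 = -12.33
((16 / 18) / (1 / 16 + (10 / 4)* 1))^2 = 16384 / 136161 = 0.12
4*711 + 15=2859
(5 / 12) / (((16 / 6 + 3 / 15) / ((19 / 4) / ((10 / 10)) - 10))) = -525 / 688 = -0.76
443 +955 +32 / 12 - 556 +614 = 4376 / 3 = 1458.67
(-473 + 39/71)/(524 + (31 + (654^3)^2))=-33544/5555521576769275821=-0.00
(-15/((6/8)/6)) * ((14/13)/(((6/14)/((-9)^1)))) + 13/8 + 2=282617/104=2717.47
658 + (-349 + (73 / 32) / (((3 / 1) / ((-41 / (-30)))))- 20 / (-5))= 904433 / 2880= 314.04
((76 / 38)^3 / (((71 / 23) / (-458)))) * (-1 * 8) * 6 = 4045056 / 71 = 56972.62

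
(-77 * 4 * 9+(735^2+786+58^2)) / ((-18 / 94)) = -25455341 / 9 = -2828371.22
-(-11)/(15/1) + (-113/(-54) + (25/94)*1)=19618/6345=3.09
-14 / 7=-2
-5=-5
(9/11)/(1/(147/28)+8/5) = 945/2068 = 0.46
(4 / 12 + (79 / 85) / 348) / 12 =3313 / 118320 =0.03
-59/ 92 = -0.64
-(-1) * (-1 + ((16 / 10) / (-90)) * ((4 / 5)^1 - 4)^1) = -1061 / 1125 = -0.94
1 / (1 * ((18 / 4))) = 2 / 9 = 0.22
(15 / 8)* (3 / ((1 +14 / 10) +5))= 225 / 296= 0.76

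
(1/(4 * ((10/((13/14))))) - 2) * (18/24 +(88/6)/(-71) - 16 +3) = 3916197/159040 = 24.62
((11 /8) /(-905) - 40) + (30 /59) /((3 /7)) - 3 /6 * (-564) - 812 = -242975049 /427160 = -568.82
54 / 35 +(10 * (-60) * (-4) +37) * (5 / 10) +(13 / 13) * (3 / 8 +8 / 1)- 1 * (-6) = 345637 / 280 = 1234.42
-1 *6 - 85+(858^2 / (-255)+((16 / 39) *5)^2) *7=-2620602971 / 129285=-20269.97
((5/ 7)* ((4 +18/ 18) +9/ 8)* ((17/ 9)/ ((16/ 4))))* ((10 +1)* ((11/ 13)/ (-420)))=-2057/ 44928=-0.05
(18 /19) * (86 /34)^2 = 33282 /5491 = 6.06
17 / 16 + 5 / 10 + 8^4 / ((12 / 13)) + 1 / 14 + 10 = 1494853 / 336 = 4448.97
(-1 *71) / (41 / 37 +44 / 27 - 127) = 70929 / 124138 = 0.57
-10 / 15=-2 / 3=-0.67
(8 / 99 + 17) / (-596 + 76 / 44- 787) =-1691 / 136746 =-0.01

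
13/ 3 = 4.33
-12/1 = -12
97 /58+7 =503 /58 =8.67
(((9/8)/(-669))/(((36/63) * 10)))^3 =-9261/363382931456000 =-0.00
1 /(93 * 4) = 1 /372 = 0.00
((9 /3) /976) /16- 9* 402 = -56498685 /15616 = -3618.00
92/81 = 1.14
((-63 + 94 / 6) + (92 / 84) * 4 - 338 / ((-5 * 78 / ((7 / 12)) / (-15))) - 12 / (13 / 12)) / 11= -22427 / 4004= -5.60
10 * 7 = 70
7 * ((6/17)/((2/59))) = 1239/17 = 72.88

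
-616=-616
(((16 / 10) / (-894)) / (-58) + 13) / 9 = 842597 / 583335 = 1.44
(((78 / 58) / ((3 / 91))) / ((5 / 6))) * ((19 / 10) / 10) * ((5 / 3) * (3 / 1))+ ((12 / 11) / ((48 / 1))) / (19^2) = 535537727 / 11515900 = 46.50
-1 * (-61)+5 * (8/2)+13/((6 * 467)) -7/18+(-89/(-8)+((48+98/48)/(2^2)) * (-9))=-2804645/134496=-20.85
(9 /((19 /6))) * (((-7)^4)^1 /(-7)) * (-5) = 4874.21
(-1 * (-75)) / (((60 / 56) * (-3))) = -70 / 3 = -23.33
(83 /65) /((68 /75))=1245 /884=1.41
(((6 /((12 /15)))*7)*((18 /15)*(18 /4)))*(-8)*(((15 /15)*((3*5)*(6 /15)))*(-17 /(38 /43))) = 4973724 /19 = 261774.95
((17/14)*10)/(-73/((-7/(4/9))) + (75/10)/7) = 1530/719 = 2.13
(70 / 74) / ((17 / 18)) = 630 / 629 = 1.00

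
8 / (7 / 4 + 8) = 32 / 39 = 0.82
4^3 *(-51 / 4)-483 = -1299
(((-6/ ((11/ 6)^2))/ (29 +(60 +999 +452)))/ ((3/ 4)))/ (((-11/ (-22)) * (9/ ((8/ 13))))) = -0.00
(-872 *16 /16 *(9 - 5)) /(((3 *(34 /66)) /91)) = -3491488 /17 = -205381.65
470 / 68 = 235 / 34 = 6.91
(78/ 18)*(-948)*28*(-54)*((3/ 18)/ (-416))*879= -4374783/ 2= -2187391.50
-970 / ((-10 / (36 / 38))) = 1746 / 19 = 91.89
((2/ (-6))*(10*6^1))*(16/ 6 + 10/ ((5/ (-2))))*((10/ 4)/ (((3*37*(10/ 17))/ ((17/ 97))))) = 5780/ 32301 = 0.18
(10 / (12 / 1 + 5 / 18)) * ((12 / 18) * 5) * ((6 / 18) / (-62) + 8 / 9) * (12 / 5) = 2320 / 403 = 5.76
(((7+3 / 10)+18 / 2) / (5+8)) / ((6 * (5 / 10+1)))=163 / 1170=0.14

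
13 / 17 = 0.76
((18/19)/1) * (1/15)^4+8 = 855002/106875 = 8.00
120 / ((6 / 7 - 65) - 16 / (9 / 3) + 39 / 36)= -672 / 383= -1.75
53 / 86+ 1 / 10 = 154 / 215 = 0.72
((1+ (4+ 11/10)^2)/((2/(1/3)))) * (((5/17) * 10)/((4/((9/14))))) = 8103/3808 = 2.13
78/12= 13/2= 6.50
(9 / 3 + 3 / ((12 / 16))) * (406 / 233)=2842 / 233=12.20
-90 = -90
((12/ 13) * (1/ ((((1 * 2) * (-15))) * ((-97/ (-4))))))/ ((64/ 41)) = -41/ 50440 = -0.00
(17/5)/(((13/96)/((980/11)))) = 319872/143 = 2236.87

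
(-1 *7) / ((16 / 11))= -77 / 16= -4.81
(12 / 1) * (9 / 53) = 2.04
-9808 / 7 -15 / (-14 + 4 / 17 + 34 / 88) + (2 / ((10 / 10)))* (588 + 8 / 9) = -222.24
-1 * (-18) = 18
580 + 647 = 1227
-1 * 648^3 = -272097792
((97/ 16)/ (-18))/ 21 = -97/ 6048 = -0.02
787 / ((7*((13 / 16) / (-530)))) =-6673760 / 91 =-73338.02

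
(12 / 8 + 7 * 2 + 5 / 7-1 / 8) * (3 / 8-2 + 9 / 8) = -901 / 112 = -8.04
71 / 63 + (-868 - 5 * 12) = -58393 / 63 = -926.87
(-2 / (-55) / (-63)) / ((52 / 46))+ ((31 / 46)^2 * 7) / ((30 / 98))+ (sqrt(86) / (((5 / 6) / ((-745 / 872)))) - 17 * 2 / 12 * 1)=719749411 / 95315220 - 447 * sqrt(86) / 436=-1.96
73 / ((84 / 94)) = 3431 / 42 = 81.69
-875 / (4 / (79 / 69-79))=1175125 / 69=17030.80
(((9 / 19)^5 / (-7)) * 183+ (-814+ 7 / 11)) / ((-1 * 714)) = 77597234954 / 68065485411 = 1.14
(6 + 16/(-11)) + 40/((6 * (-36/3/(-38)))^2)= 27955/1782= 15.69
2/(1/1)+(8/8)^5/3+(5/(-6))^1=1.50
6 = 6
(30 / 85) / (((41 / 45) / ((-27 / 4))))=-2.61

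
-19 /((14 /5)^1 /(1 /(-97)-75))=345610 /679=509.00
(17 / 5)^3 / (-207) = -0.19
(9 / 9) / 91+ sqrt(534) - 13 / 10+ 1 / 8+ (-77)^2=sqrt(534)+ 21577323 / 3640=5950.94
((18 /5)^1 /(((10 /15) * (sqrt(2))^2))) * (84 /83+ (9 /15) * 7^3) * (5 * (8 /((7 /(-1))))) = -1324188 /415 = -3190.81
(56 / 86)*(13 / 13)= 28 / 43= 0.65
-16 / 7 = -2.29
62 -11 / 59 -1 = 3588 / 59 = 60.81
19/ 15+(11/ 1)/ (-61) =994/ 915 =1.09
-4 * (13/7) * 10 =-520/7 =-74.29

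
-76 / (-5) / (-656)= -19 / 820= -0.02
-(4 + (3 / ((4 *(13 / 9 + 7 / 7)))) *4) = -115 / 22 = -5.23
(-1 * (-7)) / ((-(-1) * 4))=7 / 4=1.75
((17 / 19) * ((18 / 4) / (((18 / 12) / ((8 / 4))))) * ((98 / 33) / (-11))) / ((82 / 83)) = -138278 / 94259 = -1.47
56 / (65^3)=56 / 274625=0.00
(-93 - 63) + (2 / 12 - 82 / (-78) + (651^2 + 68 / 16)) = 66089473 / 156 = 423650.47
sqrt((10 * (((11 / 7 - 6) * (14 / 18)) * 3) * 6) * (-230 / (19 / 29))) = 10 * sqrt(785726) / 19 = 466.53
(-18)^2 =324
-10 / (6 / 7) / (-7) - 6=-13 / 3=-4.33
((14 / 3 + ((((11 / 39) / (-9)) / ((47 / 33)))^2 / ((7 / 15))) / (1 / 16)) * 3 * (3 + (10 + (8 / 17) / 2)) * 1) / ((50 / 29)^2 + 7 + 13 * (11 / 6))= 8337011342460 / 1515654514283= 5.50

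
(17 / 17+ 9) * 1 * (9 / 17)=90 / 17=5.29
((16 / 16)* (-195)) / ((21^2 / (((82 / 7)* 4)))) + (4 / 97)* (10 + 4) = -2010416 / 99813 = -20.14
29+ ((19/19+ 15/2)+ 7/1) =89/2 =44.50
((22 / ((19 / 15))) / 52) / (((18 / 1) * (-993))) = -55 / 2943252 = -0.00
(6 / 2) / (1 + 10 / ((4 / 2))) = 1 / 2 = 0.50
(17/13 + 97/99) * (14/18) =20608/11583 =1.78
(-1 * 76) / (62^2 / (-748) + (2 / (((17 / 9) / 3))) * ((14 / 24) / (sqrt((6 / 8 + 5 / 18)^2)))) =525844 / 23083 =22.78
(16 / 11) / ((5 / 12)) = 192 / 55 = 3.49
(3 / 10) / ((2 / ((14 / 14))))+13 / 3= 269 / 60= 4.48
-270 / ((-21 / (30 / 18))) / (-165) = -10 / 77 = -0.13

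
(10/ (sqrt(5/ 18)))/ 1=6*sqrt(10)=18.97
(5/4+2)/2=13/8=1.62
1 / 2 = 0.50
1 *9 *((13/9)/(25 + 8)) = 13/33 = 0.39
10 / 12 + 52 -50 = 17 / 6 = 2.83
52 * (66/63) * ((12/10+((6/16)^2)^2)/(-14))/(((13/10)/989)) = -90589433/25088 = -3610.87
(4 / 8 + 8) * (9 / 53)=153 / 106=1.44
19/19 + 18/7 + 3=46/7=6.57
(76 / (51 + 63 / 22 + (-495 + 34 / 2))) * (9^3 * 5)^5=-1075781165194541025000 / 9331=-115291090472033118.10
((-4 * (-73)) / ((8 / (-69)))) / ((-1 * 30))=1679 / 20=83.95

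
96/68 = 24/17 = 1.41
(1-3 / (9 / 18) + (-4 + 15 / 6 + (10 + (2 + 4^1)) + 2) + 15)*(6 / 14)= 159 / 14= 11.36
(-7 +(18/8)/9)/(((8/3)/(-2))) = 81/16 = 5.06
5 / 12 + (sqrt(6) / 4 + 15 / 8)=sqrt(6) / 4 + 55 / 24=2.90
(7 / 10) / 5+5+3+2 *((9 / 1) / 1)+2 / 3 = 4021 / 150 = 26.81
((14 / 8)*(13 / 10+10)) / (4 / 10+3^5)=791 / 9736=0.08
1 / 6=0.17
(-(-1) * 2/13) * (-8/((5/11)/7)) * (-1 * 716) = 882112/65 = 13570.95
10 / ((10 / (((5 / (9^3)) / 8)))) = 5 / 5832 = 0.00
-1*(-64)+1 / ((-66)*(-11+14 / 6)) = 64.00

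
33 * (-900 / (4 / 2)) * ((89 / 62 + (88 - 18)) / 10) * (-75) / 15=32885325 / 62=530408.47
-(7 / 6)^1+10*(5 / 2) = 143 / 6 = 23.83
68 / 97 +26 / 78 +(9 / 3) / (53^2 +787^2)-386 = -69699489577 / 181053798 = -384.97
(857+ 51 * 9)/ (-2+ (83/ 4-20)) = -5264/ 5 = -1052.80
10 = 10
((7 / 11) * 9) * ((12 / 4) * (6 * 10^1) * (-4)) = -45360 / 11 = -4123.64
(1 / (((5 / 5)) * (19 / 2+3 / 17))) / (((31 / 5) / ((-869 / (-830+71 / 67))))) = 52930 / 3029103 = 0.02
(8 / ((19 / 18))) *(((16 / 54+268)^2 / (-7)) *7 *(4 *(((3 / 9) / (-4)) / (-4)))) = -209902144 / 4617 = -45462.89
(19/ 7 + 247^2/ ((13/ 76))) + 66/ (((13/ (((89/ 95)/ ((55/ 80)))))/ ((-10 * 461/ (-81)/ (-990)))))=356670.32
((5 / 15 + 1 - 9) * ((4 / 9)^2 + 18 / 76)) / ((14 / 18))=-4393 / 1026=-4.28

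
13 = 13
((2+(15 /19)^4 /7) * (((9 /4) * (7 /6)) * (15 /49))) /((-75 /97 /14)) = -545659629 /18244940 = -29.91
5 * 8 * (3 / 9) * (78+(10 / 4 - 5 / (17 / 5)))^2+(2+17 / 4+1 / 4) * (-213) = 141998657 / 1734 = 81890.81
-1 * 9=-9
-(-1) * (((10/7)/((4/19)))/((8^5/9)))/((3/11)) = 3135/458752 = 0.01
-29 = -29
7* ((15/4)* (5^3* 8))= 26250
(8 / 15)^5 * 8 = 262144 / 759375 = 0.35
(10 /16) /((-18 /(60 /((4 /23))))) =-575 /48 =-11.98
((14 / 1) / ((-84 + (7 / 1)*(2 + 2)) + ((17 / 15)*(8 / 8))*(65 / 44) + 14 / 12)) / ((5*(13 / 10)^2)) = -12320 / 395291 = -0.03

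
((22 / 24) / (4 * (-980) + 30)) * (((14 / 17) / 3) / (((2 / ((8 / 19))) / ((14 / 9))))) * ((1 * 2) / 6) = -0.00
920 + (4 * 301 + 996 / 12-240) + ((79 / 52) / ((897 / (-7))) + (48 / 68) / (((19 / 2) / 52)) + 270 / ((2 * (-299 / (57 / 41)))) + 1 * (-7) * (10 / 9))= 3636647721271 / 1853119476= 1962.45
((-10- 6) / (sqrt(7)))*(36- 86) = 800*sqrt(7) / 7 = 302.37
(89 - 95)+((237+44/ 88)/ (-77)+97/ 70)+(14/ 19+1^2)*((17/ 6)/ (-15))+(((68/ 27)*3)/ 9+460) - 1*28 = 100683167/ 237006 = 424.81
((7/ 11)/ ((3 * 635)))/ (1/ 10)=14/ 4191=0.00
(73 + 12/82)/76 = 0.96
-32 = -32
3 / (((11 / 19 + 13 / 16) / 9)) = 912 / 47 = 19.40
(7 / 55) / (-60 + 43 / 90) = -126 / 58927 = -0.00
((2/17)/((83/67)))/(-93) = -134/131223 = -0.00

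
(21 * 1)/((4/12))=63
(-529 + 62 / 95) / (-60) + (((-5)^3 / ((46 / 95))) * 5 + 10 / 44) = -616126557 / 480700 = -1281.73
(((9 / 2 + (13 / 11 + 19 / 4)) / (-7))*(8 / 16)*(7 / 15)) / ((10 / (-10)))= 153 / 440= 0.35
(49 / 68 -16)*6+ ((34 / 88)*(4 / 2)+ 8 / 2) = -16251 / 187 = -86.90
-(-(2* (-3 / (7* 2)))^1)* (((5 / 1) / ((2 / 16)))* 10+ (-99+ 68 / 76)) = -17208 / 133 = -129.38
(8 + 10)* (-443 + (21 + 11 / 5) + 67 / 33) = -413592 / 55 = -7519.85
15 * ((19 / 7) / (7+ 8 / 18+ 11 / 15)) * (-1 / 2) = -12825 / 5152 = -2.49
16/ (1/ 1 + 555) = 4/ 139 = 0.03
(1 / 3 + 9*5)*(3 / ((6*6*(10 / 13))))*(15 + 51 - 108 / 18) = 884 / 3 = 294.67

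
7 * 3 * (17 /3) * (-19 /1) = -2261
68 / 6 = 34 / 3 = 11.33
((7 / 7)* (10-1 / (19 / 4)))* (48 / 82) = 4464 / 779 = 5.73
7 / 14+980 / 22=991 / 22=45.05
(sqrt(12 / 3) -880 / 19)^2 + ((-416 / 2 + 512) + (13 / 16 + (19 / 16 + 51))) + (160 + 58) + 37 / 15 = 13761442 / 5415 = 2541.36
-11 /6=-1.83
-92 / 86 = -46 / 43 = -1.07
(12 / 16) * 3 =9 / 4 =2.25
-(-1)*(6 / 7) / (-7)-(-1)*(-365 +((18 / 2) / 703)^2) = -365.12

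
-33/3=-11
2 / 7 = 0.29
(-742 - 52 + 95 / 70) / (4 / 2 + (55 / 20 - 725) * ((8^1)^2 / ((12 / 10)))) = 11097 / 539252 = 0.02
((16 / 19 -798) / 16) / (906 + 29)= -7573 / 142120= -0.05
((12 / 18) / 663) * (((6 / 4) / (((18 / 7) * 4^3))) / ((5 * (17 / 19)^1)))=133 / 64920960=0.00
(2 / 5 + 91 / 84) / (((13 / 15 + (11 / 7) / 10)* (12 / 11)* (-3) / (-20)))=6853 / 774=8.85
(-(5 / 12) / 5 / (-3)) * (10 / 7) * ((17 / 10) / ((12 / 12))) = 17 / 252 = 0.07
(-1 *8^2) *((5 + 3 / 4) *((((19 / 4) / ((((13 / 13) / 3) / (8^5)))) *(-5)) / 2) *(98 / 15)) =2806644736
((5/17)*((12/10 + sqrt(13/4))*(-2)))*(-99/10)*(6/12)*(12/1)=3564/85 + 297*sqrt(13)/17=104.92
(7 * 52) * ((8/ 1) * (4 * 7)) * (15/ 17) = 1223040/ 17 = 71943.53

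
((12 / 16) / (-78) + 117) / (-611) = -12167 / 63544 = -0.19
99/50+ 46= 2399/50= 47.98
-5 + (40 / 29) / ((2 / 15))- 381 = -10894 / 29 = -375.66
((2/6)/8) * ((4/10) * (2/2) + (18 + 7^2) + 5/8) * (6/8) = 2721/1280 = 2.13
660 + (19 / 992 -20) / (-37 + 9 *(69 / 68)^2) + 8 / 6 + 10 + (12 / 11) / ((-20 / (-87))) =887882764739 / 1311884970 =676.80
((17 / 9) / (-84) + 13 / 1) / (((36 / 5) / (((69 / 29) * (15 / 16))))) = 5641325 / 1403136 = 4.02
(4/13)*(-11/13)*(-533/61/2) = 902/793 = 1.14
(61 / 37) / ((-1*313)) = -0.01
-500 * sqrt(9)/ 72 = -125/ 6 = -20.83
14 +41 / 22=349 / 22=15.86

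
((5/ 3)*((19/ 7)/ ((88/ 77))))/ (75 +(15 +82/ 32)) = 190/ 4443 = 0.04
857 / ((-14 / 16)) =-6856 / 7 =-979.43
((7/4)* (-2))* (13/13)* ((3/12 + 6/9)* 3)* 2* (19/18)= -1463/72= -20.32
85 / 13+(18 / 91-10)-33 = -36.26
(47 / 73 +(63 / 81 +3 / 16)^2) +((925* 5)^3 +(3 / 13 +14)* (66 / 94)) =91500668250198559715 / 924887808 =98931640636.57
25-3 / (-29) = 728 / 29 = 25.10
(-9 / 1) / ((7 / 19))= -171 / 7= -24.43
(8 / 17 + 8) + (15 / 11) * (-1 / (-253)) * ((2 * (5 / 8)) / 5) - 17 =-1613885 / 189244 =-8.53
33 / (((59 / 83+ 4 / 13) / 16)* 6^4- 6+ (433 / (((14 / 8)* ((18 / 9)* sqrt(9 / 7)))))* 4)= -185168328345 / 13540810721761+ 399260151576* sqrt(7) / 13540810721761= 0.06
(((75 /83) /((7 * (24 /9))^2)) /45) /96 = 5 /8329216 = 0.00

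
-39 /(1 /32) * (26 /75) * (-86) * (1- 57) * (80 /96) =-26044928 /15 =-1736328.53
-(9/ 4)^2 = -81/ 16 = -5.06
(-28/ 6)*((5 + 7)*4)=-224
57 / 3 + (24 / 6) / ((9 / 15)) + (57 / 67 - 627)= -600.48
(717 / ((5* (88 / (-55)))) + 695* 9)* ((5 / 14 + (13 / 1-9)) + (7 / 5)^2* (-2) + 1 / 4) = 23724363 / 5600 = 4236.49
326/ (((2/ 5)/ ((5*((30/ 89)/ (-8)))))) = -61125/ 356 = -171.70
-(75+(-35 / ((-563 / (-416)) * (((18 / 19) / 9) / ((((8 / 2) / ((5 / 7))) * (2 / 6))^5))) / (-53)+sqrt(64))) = -852246864727 / 4531798125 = -188.06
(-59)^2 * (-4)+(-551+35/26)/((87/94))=-16419721/1131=-14517.88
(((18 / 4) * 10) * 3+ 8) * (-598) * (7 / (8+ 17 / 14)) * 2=-16760744 / 129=-129928.25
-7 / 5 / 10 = -7 / 50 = -0.14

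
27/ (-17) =-27/ 17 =-1.59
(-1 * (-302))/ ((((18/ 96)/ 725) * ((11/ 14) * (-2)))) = -24522400/ 33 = -743103.03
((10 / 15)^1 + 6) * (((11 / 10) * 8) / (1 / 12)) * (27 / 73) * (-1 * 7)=-133056 / 73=-1822.68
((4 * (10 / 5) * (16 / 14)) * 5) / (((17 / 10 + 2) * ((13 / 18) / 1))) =57600 / 3367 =17.11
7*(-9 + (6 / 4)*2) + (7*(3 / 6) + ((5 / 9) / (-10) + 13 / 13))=-338 / 9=-37.56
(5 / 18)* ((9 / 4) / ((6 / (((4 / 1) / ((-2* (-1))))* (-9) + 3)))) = -25 / 16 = -1.56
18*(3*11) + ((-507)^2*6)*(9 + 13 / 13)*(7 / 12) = 8997309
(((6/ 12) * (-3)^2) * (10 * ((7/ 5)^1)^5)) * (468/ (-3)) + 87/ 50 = -47191881/ 1250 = -37753.50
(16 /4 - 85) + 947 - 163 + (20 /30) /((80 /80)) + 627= 3992 /3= 1330.67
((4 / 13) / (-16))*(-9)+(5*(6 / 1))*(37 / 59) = 58251 / 3068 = 18.99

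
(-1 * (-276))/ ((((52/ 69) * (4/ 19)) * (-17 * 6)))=-30153/ 1768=-17.05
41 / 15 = 2.73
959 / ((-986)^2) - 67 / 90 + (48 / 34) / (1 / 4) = 214526749 / 43748820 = 4.90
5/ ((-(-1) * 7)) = 5/ 7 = 0.71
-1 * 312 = -312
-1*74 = -74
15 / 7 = 2.14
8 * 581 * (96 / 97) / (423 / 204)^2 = 687755264 / 642819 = 1069.91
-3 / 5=-0.60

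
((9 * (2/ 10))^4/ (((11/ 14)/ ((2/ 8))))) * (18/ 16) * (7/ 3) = 964467/ 110000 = 8.77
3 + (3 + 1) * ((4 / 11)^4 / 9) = 396331 / 131769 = 3.01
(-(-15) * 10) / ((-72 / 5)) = -125 / 12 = -10.42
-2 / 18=-1 / 9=-0.11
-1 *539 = -539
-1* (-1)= 1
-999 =-999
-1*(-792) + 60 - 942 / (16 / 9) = 2577 / 8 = 322.12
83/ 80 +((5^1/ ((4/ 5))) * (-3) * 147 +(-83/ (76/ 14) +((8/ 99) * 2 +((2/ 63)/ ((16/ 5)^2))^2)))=-188256706211003/ 67954360320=-2770.34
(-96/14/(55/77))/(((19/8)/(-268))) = 102912/95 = 1083.28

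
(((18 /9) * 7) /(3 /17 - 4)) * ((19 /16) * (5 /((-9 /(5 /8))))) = 11305 /7488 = 1.51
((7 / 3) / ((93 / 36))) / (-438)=-14 / 6789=-0.00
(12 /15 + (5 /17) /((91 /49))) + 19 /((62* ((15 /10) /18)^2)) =1544469 /34255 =45.09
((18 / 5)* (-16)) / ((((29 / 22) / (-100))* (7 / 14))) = 253440 / 29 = 8739.31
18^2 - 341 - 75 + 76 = -16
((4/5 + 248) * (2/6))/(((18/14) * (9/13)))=113204/1215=93.17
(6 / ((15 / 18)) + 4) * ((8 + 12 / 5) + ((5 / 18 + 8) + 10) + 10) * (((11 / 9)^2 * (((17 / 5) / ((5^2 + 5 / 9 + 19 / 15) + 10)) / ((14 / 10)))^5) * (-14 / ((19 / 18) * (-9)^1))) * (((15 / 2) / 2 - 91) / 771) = -0.00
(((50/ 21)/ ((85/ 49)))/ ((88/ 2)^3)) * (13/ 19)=455/ 41271648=0.00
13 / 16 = 0.81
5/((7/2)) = 10/7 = 1.43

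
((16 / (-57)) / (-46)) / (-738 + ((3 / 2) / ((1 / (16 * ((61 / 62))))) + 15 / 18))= -496 / 57999077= -0.00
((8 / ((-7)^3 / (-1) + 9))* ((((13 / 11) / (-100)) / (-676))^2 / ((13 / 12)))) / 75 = 1 / 11696828000000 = 0.00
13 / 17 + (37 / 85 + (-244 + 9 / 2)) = -2383 / 10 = -238.30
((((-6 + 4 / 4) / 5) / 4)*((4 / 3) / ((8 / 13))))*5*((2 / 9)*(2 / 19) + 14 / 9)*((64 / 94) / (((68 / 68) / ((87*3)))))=-678600 / 893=-759.91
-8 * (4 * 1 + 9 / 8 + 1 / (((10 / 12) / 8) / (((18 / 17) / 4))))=-5213 / 85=-61.33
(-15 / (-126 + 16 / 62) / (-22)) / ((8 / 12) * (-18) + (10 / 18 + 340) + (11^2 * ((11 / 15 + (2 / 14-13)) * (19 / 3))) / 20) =732375 / 18367370153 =0.00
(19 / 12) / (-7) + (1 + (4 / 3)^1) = 59 / 28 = 2.11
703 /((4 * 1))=703 /4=175.75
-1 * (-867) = 867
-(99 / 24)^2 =-1089 / 64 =-17.02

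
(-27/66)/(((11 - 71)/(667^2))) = 1334667/440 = 3033.33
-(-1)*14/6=7/3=2.33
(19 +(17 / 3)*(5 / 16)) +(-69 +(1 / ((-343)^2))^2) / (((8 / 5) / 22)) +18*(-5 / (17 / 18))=-1023.27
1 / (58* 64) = 1 / 3712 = 0.00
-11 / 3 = -3.67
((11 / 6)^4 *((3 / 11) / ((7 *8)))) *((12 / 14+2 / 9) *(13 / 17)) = 17303 / 381024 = 0.05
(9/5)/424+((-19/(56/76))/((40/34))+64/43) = -6516877/319060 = -20.43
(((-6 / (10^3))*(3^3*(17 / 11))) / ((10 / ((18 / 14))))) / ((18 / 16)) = -1377 / 48125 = -0.03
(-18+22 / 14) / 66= -115 / 462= -0.25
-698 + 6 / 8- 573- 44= -5257 / 4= -1314.25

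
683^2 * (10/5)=932978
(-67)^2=4489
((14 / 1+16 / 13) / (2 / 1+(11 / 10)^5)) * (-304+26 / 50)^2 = 1823582185920 / 4693663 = 388520.05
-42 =-42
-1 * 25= -25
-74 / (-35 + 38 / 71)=5254 / 2447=2.15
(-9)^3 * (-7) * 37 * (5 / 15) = 62937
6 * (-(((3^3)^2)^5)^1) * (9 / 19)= -11118121133111046 / 19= -585164270163739.26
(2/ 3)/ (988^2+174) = 1/ 1464477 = 0.00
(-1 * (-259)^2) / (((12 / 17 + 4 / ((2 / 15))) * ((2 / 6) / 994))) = -566767369 / 87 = -6514567.46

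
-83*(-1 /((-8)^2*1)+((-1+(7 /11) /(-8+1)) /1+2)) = -52207 /704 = -74.16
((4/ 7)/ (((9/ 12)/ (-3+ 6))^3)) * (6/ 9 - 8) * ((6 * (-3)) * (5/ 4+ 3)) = 143616/ 7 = 20516.57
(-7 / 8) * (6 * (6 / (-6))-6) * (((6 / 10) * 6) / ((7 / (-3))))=-81 / 5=-16.20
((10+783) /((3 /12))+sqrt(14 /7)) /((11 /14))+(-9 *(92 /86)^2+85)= 14 *sqrt(2) /11+83629723 /20339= 4113.59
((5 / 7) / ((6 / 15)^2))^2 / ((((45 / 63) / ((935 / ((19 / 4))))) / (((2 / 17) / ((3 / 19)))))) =171875 / 42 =4092.26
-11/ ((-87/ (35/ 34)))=385/ 2958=0.13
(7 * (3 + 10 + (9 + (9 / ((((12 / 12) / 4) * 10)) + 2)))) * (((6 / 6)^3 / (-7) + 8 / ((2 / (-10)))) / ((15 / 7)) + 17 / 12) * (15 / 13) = -501837 / 130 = -3860.28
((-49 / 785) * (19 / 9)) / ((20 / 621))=-64239 / 15700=-4.09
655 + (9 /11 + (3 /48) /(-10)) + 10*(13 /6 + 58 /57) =22995151 /33440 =687.65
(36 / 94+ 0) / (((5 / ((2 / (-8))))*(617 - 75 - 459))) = -9 / 39010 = -0.00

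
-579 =-579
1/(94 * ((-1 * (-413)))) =1/38822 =0.00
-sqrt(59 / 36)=-1.28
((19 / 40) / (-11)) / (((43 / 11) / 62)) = -589 / 860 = -0.68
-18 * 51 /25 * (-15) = 2754 /5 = 550.80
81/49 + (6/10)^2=2466/1225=2.01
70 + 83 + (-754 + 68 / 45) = -26977 / 45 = -599.49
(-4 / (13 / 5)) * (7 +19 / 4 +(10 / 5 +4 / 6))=-22.18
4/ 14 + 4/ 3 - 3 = -29/ 21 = -1.38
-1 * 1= -1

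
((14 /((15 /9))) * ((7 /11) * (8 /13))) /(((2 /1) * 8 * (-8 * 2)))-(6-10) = 45613 /11440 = 3.99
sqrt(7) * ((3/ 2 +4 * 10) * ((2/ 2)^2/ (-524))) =-83 * sqrt(7)/ 1048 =-0.21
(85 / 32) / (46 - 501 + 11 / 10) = -25 / 4272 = -0.01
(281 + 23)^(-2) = 1 / 92416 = 0.00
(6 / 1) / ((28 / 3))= 9 / 14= 0.64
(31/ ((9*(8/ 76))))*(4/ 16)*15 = 2945/ 24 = 122.71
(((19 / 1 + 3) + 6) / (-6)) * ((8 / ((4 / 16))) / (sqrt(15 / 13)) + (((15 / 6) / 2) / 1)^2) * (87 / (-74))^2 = -94192 * sqrt(195) / 6845 - 441525 / 43808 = -202.24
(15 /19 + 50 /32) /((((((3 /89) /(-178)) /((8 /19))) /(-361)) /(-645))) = -1217655725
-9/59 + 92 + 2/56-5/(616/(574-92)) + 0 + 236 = 2943599/9086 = 323.97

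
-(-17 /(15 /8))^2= -18496 /225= -82.20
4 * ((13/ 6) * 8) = 208/ 3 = 69.33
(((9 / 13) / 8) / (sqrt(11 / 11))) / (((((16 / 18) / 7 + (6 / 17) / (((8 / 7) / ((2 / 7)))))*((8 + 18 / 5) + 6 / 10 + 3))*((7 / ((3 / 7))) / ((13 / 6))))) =6885 / 1962016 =0.00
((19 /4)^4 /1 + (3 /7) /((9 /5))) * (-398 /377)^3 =-1659788119583 /2769809952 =-599.24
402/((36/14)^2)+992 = 56851/54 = 1052.80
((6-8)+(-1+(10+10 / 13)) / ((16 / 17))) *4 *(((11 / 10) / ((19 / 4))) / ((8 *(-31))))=-19173 / 612560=-0.03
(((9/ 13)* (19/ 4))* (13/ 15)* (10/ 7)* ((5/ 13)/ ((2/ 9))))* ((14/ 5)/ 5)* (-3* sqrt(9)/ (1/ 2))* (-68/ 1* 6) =1883736/ 65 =28980.55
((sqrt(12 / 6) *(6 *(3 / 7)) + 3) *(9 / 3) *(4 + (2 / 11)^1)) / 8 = 10.41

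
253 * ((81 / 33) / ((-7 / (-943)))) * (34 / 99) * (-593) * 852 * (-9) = 130642888161.97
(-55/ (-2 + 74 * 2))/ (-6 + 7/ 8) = 220/ 2993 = 0.07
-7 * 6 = -42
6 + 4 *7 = 34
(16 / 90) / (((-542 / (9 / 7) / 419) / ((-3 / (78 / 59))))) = 49442 / 123305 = 0.40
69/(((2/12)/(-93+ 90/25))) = -185058/5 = -37011.60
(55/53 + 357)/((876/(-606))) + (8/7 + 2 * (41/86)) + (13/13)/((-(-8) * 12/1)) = -27455156935/111798624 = -245.58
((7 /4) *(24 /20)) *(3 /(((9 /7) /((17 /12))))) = 833 /120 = 6.94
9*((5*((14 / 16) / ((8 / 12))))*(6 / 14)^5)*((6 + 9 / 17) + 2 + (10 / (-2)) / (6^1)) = 8583975 / 1306144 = 6.57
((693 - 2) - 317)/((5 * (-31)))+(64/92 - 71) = -259237/3565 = -72.72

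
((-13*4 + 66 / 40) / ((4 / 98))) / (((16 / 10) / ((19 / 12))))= -937517 / 768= -1220.73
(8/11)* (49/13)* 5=1960/143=13.71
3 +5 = 8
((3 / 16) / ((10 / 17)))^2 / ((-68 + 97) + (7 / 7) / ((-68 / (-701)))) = 4913 / 1900800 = 0.00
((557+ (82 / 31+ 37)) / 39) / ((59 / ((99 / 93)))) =203456 / 737087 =0.28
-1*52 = -52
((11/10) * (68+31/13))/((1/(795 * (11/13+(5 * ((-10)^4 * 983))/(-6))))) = -170422323771315/338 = -504208058495.01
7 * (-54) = -378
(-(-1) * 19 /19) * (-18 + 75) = 57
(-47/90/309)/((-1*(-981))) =-47/27281610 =-0.00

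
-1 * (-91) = 91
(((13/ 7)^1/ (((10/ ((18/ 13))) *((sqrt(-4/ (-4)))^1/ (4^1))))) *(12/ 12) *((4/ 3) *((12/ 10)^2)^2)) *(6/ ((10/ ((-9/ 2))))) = -839808/ 109375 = -7.68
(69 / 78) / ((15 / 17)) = 391 / 390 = 1.00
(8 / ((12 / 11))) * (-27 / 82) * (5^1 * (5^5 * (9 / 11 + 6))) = -10546875 / 41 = -257240.85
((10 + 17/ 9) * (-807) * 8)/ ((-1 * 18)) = 4264.15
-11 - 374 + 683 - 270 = 28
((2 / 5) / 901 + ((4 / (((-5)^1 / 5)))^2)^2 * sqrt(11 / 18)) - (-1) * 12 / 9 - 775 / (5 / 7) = -14645749 / 13515 + 128 * sqrt(22) / 3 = -883.54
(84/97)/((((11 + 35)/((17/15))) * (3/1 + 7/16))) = 3808/613525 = 0.01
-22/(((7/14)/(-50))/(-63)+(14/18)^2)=-113400/3119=-36.36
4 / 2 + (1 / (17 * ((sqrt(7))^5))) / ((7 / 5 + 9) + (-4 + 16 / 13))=65 * sqrt(7) / 2892176 + 2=2.00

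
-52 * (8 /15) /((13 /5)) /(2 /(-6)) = 32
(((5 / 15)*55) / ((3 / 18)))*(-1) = -110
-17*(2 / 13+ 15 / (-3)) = 1071 / 13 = 82.38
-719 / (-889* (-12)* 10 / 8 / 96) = -23008 / 4445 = -5.18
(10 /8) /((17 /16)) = 20 /17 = 1.18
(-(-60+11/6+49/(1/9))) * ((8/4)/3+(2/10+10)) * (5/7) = -2971.52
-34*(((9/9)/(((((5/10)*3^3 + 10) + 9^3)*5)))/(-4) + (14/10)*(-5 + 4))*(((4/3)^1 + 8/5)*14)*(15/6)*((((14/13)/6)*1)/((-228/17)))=-24678577/377325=-65.40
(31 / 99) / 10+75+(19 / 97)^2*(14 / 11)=699364789 / 9314910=75.08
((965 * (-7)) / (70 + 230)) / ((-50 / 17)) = 22967 / 3000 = 7.66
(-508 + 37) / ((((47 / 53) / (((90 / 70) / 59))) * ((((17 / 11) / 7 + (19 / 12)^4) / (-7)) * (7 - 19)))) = -29893292352 / 28803786017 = -1.04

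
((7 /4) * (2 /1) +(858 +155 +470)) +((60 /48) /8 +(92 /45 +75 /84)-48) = 14531263 /10080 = 1441.59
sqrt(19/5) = sqrt(95)/5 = 1.95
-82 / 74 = -41 / 37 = -1.11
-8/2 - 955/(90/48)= -1540/3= -513.33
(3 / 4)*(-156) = -117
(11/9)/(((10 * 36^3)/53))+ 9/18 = 2100103/4199040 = 0.50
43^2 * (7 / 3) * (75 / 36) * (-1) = -323575 / 36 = -8988.19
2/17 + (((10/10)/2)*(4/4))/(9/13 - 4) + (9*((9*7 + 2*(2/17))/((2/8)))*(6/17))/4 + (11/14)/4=139897773/695912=201.03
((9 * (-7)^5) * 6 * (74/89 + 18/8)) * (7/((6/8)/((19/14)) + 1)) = -66208268889/5251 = -12608697.18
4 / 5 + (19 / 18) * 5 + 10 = 1447 / 90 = 16.08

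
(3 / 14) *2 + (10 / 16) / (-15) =0.39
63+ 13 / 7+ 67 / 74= 34065 / 518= 65.76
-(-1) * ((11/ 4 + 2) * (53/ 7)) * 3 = 3021/ 28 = 107.89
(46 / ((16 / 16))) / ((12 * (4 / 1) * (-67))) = -0.01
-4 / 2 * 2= -4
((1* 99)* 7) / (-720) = -77 / 80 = -0.96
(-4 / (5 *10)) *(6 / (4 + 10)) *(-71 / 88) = 213 / 7700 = 0.03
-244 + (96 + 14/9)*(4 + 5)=634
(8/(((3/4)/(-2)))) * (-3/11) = 64/11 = 5.82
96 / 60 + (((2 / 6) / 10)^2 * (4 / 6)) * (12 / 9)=3242 / 2025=1.60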